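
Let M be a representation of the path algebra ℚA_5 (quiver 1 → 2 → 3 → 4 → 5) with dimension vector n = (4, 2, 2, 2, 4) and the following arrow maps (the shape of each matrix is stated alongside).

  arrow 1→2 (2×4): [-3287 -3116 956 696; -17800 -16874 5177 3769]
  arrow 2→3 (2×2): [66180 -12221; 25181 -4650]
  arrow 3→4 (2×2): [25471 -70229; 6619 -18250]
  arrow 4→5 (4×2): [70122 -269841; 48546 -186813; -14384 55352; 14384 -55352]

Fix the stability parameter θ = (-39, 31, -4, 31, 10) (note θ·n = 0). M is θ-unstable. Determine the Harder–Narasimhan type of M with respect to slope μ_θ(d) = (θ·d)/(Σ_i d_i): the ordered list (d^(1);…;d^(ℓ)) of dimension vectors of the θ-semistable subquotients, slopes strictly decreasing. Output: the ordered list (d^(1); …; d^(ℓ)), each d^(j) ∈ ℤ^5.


Via rank(M_{q-1}∘⋯∘M_p): M ≅ I[1,1]^2, I[1,4], I[1,5], I[5,5]^3.
μ_θ-semistable layers: μ^(1)=31; μ^(2)=41/2; μ^(3)=27/2; μ^(4)=10; μ^(5)=-39

((0, 0, 0, 1, 0); (0, 0, 0, 1, 1); (0, 2, 2, 0, 0); (0, 0, 0, 0, 3); (4, 0, 0, 0, 0))


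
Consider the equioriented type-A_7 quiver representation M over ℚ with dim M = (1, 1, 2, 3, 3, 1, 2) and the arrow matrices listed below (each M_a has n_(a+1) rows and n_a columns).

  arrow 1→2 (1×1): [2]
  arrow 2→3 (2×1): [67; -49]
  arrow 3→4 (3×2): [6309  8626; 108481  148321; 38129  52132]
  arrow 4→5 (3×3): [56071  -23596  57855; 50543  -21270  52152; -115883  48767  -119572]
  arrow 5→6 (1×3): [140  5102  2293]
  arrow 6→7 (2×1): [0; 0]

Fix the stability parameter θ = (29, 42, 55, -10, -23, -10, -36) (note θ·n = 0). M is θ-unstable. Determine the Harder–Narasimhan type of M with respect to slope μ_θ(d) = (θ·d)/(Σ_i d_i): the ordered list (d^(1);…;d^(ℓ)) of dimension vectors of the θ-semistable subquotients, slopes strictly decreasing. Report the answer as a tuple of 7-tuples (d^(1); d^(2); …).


Interval decomposition of M: I[1,6], I[3,5], I[4,5], I[7,7]^2.
HN type (ℓ=4): μ^(1)=83/6; μ^(2)=22/3; μ^(3)=-33/2; μ^(4)=-36

((1, 1, 1, 1, 1, 1, 0); (0, 0, 1, 1, 1, 0, 0); (0, 0, 0, 1, 1, 0, 0); (0, 0, 0, 0, 0, 0, 2))


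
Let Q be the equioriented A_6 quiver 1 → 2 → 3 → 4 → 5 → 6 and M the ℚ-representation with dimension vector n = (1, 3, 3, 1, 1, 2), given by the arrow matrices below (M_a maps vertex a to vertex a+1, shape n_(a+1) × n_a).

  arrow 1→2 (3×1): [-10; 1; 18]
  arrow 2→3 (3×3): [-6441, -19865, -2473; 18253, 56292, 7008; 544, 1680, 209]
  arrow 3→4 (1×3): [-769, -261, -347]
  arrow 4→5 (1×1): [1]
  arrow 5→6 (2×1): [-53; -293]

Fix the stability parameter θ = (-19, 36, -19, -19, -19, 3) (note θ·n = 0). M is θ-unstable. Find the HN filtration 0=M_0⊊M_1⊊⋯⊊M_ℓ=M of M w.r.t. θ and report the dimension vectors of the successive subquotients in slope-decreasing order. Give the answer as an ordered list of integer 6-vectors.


Interval decomposition of M: I[1,6], I[2,3]^2, I[6,6].
HN type (ℓ=4): μ^(1)=17/2; μ^(2)=3; μ^(3)=-21/4; μ^(4)=-19

((0, 2, 2, 0, 0, 0); (0, 0, 0, 0, 0, 2); (0, 1, 1, 1, 1, 0); (1, 0, 0, 0, 0, 0))


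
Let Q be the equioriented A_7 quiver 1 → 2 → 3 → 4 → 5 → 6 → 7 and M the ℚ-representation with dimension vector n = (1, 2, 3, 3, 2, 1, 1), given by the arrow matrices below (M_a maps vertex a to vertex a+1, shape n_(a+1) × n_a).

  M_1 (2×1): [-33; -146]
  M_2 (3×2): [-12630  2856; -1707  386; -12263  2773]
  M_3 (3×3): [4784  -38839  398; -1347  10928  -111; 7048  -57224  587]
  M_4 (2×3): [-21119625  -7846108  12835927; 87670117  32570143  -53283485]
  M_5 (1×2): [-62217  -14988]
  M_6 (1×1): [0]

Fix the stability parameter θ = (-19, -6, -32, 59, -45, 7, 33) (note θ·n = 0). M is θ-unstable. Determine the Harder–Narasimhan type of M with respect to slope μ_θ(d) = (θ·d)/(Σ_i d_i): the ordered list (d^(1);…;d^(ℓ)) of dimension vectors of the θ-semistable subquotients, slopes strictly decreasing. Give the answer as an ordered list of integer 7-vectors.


Interval decomposition of M: I[1,6], I[2,5], I[3,4], I[7,7].
HN type (ℓ=5): μ^(1)=59; μ^(2)=33; μ^(3)=7; μ^(4)=-19; μ^(5)=-32

((0, 0, 0, 1, 0, 0, 0); (0, 0, 0, 0, 0, 0, 1); (0, 0, 0, 2, 2, 1, 0); (1, 2, 2, 0, 0, 0, 0); (0, 0, 1, 0, 0, 0, 0))


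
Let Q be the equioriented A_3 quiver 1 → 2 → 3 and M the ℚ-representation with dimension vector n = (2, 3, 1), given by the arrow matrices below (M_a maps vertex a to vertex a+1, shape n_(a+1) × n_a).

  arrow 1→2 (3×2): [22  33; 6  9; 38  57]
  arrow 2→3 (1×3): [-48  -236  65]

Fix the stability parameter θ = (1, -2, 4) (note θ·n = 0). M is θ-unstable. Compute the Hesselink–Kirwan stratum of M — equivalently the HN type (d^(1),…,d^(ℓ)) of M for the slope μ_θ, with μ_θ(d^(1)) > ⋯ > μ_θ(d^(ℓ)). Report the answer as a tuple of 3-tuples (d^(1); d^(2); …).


Barcode: M ≅ I[1,1], I[1,3], I[2,2]^2. HN layers by μ_θ (4 steps, strictly decreasing):
  μ^(1)=4; μ^(2)=1; μ^(3)=-1/2; μ^(4)=-2

((0, 0, 1); (1, 0, 0); (1, 1, 0); (0, 2, 0))


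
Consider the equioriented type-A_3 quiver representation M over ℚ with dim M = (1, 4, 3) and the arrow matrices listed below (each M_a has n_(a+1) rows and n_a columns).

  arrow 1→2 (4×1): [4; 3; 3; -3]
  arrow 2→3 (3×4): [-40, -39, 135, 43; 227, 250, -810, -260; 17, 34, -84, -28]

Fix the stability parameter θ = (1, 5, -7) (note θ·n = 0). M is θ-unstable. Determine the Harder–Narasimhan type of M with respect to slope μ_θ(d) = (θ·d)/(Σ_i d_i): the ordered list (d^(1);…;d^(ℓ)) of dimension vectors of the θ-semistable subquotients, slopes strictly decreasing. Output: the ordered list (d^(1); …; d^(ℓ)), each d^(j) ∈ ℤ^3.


Barcode: M ≅ I[1,3], I[2,2], I[2,3]^2. HN layers by μ_θ (3 steps, strictly decreasing):
  μ^(1)=5; μ^(2)=-1/3; μ^(3)=-1

((0, 1, 0); (1, 1, 1); (0, 2, 2))


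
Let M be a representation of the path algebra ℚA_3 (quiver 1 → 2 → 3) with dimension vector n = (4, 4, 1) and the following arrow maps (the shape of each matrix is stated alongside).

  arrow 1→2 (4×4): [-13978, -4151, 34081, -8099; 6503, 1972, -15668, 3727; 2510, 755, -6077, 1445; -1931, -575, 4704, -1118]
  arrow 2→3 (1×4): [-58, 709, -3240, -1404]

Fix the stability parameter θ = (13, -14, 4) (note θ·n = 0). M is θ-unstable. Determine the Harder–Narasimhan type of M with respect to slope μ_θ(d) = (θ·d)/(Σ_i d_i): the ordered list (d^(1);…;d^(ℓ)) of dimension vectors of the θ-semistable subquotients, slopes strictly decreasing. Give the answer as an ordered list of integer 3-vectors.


Barcode: M ≅ I[1,2]^3, I[1,3]. HN layers by μ_θ (2 steps, strictly decreasing):
  μ^(1)=4; μ^(2)=-1/2

((0, 0, 1); (4, 4, 0))


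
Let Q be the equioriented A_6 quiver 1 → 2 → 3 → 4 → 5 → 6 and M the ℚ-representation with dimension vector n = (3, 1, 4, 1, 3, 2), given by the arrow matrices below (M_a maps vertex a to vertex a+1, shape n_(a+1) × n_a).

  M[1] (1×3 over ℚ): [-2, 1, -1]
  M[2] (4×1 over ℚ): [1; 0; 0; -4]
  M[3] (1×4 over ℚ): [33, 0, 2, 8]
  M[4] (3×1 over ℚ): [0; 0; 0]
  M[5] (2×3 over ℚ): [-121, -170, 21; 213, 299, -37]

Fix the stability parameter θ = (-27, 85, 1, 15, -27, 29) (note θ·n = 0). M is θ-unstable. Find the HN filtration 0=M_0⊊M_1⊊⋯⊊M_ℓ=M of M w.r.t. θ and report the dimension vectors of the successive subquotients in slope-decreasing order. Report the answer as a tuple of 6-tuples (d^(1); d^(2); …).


Barcode: M ≅ I[1,1]^2, I[1,4], I[3,3]^3, I[5,5], I[5,6]^2. HN layers by μ_θ (4 steps, strictly decreasing):
  μ^(1)=101/3; μ^(2)=29; μ^(3)=1; μ^(4)=-27

((0, 1, 1, 1, 0, 0); (0, 0, 0, 0, 0, 2); (0, 0, 3, 0, 0, 0); (3, 0, 0, 0, 3, 0))


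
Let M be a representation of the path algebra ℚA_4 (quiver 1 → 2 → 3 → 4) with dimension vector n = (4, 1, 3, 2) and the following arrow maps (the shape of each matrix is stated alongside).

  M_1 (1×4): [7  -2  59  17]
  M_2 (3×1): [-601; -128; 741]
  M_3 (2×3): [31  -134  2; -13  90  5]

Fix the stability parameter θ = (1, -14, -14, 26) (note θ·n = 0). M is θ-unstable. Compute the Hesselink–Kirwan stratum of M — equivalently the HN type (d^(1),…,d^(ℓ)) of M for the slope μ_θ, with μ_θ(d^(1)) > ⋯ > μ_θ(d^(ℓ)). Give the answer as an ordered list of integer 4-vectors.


Barcode: M ≅ I[1,1]^3, I[1,4], I[3,3], I[3,4]. HN layers by μ_θ (4 steps, strictly decreasing):
  μ^(1)=26; μ^(2)=1; μ^(3)=-9; μ^(4)=-14

((0, 0, 0, 2); (3, 0, 0, 0); (1, 1, 1, 0); (0, 0, 2, 0))


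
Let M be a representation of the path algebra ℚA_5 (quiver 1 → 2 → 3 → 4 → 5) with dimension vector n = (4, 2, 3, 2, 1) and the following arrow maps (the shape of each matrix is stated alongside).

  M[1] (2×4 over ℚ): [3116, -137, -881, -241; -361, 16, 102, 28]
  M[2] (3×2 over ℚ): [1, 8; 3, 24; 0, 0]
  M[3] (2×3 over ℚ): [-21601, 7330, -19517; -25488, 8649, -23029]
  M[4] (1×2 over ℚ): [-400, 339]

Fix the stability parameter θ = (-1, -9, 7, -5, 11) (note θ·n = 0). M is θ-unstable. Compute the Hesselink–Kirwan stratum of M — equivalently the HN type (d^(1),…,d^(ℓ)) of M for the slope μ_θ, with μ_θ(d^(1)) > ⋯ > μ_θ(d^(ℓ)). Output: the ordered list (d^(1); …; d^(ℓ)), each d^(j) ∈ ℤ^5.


Interval decomposition of M: I[1,1]^2, I[1,2], I[1,5], I[3,3], I[3,4].
HN type (ℓ=5): μ^(1)=11; μ^(2)=7; μ^(3)=1; μ^(4)=-1; μ^(5)=-5

((0, 0, 0, 0, 1); (0, 0, 1, 0, 0); (0, 0, 2, 2, 0); (2, 0, 0, 0, 0); (2, 2, 0, 0, 0))


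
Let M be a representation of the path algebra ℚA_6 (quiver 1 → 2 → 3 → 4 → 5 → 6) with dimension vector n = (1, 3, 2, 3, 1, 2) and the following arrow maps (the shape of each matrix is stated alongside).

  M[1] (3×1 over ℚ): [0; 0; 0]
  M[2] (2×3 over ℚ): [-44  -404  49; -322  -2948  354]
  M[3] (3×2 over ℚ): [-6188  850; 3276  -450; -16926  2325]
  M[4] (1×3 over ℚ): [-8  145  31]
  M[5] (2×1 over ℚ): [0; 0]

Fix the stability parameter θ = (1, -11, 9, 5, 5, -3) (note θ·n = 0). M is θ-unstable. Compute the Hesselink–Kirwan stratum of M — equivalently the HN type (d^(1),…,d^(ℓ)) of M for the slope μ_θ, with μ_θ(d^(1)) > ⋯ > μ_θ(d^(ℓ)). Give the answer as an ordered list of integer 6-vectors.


Interval decomposition of M: I[1,1], I[2,2], I[2,3], I[2,5], I[4,4]^2, I[6,6]^2.
HN type (ℓ=6): μ^(1)=9; μ^(2)=19/3; μ^(3)=5; μ^(4)=1; μ^(5)=-3; μ^(6)=-11

((0, 0, 1, 0, 0, 0); (0, 0, 1, 1, 1, 0); (0, 0, 0, 2, 0, 0); (1, 0, 0, 0, 0, 0); (0, 0, 0, 0, 0, 2); (0, 3, 0, 0, 0, 0))


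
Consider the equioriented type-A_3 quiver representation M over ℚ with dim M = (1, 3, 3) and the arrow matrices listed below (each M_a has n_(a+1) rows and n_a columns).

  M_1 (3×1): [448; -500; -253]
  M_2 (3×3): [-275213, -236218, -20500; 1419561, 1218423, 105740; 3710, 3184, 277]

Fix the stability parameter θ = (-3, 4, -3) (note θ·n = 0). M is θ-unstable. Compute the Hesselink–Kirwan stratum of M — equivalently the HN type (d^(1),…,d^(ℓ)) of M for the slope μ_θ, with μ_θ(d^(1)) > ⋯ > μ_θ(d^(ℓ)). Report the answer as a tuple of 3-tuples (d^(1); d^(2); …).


Interval decomposition of M: I[1,3], I[2,3]^2.
HN type (ℓ=2): μ^(1)=1/2; μ^(2)=-3

((0, 3, 3); (1, 0, 0))


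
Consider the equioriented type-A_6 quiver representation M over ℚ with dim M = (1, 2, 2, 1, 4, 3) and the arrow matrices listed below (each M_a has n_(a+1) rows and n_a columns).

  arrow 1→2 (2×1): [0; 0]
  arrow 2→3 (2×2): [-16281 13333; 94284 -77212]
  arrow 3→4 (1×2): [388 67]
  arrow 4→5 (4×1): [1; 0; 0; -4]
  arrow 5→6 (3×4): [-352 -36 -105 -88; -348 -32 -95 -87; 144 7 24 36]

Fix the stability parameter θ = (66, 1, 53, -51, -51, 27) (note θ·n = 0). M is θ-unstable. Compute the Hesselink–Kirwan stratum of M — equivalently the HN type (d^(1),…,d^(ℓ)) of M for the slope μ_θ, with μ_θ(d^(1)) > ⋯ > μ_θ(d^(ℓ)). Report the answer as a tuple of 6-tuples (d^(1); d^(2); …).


Via rank(M_{q-1}∘⋯∘M_p): M ≅ I[1,1], I[2,2], I[2,3], I[3,5], I[5,6]^3.
μ_θ-semistable layers: μ^(1)=66; μ^(2)=53; μ^(3)=27; μ^(4)=1; μ^(5)=-49/3; μ^(6)=-51

((1, 0, 0, 0, 0, 0); (0, 0, 1, 0, 0, 0); (0, 0, 0, 0, 0, 3); (0, 2, 0, 0, 0, 0); (0, 0, 1, 1, 1, 0); (0, 0, 0, 0, 3, 0))


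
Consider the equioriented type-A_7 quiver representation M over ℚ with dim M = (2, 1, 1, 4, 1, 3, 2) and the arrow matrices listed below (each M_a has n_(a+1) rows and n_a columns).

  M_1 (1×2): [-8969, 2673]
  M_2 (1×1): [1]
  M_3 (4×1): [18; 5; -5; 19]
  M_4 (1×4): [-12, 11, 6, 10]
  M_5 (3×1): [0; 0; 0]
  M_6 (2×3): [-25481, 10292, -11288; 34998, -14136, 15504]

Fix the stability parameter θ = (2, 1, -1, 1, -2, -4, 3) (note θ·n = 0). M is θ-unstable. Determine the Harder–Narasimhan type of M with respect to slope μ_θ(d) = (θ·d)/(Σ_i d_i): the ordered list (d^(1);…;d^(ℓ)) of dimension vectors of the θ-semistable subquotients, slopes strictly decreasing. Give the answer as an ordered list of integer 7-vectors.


Via rank(M_{q-1}∘⋯∘M_p): M ≅ I[1,1], I[1,5], I[4,4]^3, I[6,6]^2, I[6,7], I[7,7].
μ_θ-semistable layers: μ^(1)=3; μ^(2)=2; μ^(3)=1; μ^(4)=1/5; μ^(5)=-4

((0, 0, 0, 0, 0, 0, 2); (1, 0, 0, 0, 0, 0, 0); (0, 0, 0, 3, 0, 0, 0); (1, 1, 1, 1, 1, 0, 0); (0, 0, 0, 0, 0, 3, 0))


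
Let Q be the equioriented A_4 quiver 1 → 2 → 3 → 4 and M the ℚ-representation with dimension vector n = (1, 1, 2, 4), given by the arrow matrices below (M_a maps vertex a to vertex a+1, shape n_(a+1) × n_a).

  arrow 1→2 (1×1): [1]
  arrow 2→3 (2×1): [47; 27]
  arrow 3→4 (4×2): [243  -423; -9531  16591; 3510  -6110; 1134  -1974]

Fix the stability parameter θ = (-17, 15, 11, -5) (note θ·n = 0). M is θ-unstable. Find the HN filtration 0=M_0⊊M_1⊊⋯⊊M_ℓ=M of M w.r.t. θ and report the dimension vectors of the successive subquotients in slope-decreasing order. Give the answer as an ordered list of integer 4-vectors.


Barcode: M ≅ I[1,3], I[3,4], I[4,4]^3. HN layers by μ_θ (4 steps, strictly decreasing):
  μ^(1)=13; μ^(2)=3; μ^(3)=-5; μ^(4)=-17

((0, 1, 1, 0); (0, 0, 1, 1); (0, 0, 0, 3); (1, 0, 0, 0))


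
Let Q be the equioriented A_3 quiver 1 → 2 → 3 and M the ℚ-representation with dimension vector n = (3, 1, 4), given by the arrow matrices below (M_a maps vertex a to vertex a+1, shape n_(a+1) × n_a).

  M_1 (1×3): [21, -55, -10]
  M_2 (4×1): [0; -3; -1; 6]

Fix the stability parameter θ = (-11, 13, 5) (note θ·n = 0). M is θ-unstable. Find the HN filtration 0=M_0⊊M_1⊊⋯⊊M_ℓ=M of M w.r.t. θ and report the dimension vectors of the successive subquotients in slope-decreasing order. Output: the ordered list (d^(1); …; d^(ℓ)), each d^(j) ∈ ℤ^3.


Barcode: M ≅ I[1,1]^2, I[1,3], I[3,3]^3. HN layers by μ_θ (3 steps, strictly decreasing):
  μ^(1)=9; μ^(2)=5; μ^(3)=-11

((0, 1, 1); (0, 0, 3); (3, 0, 0))


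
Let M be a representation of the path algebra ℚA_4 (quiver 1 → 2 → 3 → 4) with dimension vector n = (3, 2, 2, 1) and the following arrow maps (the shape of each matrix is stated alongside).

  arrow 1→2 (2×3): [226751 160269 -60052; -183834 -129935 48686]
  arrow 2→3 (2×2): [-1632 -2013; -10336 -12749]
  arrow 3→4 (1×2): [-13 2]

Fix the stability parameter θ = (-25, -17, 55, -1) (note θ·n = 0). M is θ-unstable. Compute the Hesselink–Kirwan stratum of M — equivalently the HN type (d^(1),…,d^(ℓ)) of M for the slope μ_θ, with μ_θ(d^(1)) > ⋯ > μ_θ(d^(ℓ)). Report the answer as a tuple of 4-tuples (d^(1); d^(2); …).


Interval decomposition of M: I[1,1], I[1,2], I[1,4], I[3,3].
HN type (ℓ=4): μ^(1)=55; μ^(2)=27; μ^(3)=-17; μ^(4)=-25

((0, 0, 1, 0); (0, 0, 1, 1); (0, 2, 0, 0); (3, 0, 0, 0))


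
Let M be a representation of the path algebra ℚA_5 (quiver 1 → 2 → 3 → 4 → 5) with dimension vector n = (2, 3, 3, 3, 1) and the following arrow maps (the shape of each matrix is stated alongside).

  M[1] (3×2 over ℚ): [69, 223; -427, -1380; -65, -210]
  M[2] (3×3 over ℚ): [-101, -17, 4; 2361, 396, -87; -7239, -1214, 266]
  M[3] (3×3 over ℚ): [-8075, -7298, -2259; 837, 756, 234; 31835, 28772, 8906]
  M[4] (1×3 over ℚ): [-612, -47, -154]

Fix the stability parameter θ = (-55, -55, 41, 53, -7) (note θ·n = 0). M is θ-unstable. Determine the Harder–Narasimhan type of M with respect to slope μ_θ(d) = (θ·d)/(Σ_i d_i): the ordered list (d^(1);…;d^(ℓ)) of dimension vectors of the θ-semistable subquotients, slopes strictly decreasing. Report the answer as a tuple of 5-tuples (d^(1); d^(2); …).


Via rank(M_{q-1}∘⋯∘M_p): M ≅ I[1,4], I[1,5], I[2,3], I[4,4].
μ_θ-semistable layers: μ^(1)=53; μ^(2)=41; μ^(3)=29; μ^(4)=-55

((0, 0, 0, 2, 0); (0, 0, 2, 0, 0); (0, 0, 1, 1, 1); (2, 3, 0, 0, 0))


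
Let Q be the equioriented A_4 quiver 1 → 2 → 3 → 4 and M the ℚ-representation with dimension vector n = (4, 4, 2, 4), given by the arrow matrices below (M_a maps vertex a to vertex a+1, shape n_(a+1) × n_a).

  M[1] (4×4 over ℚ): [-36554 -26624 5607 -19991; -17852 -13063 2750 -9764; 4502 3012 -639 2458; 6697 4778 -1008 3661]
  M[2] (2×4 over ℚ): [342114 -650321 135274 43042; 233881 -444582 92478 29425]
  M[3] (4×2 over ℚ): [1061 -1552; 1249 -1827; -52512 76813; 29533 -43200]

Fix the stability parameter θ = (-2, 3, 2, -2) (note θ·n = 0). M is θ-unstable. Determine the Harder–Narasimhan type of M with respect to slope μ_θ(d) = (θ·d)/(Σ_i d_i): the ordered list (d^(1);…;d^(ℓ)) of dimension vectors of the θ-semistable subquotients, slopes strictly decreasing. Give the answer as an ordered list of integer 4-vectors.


Via rank(M_{q-1}∘⋯∘M_p): M ≅ I[1,2]^2, I[1,4]^2, I[4,4]^2.
μ_θ-semistable layers: μ^(1)=3; μ^(2)=1; μ^(3)=-2

((0, 2, 0, 0); (0, 2, 2, 2); (4, 0, 0, 2))


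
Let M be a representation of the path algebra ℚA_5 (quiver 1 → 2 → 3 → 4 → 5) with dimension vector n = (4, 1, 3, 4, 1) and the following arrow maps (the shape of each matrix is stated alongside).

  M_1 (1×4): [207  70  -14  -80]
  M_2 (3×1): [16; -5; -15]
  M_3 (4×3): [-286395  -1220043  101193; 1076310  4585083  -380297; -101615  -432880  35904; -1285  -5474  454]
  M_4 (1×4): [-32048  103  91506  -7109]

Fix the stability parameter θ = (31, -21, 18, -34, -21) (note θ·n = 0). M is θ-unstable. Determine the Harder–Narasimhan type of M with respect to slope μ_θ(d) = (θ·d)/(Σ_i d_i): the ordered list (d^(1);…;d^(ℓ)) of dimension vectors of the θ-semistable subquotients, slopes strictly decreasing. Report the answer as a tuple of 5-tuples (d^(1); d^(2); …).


Via rank(M_{q-1}∘⋯∘M_p): M ≅ I[1,1]^3, I[1,3], I[3,4], I[3,5], I[4,4]^2.
μ_θ-semistable layers: μ^(1)=31; μ^(2)=18; μ^(3)=5; μ^(4)=-8; μ^(5)=-37/3; μ^(6)=-34

((3, 0, 0, 0, 0); (0, 0, 1, 0, 0); (1, 1, 0, 0, 0); (0, 0, 1, 1, 0); (0, 0, 1, 1, 1); (0, 0, 0, 2, 0))


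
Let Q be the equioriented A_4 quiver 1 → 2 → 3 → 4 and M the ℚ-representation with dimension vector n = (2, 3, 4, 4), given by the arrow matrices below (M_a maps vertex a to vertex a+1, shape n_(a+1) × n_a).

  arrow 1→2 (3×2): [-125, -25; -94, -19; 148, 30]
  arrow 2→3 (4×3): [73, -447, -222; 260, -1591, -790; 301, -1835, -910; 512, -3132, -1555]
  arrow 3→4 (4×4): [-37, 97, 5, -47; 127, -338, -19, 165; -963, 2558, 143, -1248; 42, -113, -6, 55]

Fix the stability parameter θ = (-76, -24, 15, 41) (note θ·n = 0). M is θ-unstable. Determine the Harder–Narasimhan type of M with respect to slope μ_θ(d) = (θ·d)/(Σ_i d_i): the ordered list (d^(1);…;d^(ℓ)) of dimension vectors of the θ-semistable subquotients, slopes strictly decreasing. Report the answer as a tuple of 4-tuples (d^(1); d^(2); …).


Interval decomposition of M: I[1,3], I[1,4], I[2,4], I[3,4], I[4,4].
HN type (ℓ=4): μ^(1)=41; μ^(2)=15; μ^(3)=-24; μ^(4)=-76

((0, 0, 0, 4); (0, 0, 4, 0); (0, 3, 0, 0); (2, 0, 0, 0))


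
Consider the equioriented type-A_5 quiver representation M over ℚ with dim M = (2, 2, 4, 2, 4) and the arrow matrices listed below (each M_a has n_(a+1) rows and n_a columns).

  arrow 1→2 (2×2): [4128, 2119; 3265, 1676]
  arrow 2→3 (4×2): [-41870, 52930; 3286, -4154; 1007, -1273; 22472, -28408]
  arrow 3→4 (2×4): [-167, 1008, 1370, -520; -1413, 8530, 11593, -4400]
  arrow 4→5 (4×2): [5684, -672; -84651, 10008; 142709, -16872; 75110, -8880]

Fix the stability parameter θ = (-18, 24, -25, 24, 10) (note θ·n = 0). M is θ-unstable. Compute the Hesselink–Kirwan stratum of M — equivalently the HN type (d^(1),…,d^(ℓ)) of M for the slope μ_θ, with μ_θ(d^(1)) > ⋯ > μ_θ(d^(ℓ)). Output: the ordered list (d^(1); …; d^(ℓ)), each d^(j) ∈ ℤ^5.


Interval decomposition of M: I[1,2], I[1,4], I[3,3]^2, I[3,5], I[5,5]^3.
HN type (ℓ=6): μ^(1)=24; μ^(2)=17; μ^(3)=10; μ^(4)=-1/2; μ^(5)=-18; μ^(6)=-25

((0, 1, 0, 1, 0); (0, 0, 0, 1, 1); (0, 0, 0, 0, 3); (0, 1, 1, 0, 0); (2, 0, 0, 0, 0); (0, 0, 3, 0, 0))


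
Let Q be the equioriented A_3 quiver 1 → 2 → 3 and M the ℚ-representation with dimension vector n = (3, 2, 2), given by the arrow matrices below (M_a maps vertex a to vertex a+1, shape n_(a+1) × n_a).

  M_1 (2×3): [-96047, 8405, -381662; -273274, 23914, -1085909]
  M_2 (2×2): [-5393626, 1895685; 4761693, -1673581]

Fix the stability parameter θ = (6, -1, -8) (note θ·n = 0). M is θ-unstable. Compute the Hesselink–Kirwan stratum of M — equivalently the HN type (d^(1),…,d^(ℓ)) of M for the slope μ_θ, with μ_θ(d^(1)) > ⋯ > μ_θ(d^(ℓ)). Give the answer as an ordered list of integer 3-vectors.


Interval decomposition of M: I[1,1], I[1,3]^2.
HN type (ℓ=2): μ^(1)=6; μ^(2)=-1

((1, 0, 0); (2, 2, 2))


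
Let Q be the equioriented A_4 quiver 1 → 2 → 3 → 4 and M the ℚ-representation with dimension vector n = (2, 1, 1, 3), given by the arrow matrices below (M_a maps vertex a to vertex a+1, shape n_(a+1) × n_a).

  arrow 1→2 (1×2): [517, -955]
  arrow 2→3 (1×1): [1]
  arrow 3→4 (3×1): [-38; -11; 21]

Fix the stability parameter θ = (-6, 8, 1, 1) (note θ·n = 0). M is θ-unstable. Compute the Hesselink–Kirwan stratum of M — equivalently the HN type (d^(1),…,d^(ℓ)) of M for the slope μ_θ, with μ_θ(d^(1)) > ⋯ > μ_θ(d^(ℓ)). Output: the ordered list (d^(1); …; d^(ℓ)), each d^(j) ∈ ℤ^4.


Interval decomposition of M: I[1,1], I[1,4], I[4,4]^2.
HN type (ℓ=3): μ^(1)=10/3; μ^(2)=1; μ^(3)=-6

((0, 1, 1, 1); (0, 0, 0, 2); (2, 0, 0, 0))


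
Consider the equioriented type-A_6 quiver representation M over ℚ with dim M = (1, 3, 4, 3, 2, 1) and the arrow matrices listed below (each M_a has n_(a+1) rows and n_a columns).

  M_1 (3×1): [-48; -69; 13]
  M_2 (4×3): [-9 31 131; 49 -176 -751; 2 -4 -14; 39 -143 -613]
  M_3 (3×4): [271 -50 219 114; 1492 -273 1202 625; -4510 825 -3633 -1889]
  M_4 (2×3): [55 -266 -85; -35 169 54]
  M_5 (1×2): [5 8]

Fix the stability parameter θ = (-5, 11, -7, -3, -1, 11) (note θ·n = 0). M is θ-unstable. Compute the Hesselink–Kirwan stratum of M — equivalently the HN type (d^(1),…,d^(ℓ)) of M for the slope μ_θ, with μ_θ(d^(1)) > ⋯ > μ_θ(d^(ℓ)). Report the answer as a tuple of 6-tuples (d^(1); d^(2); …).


Interval decomposition of M: I[1,6], I[2,2], I[2,4], I[3,3], I[3,5].
HN type (ℓ=7): μ^(1)=11; μ^(2)=1/3; μ^(3)=0; μ^(4)=-1; μ^(5)=-3; μ^(6)=-5; μ^(7)=-7

((0, 1, 0, 0, 0, 1); (0, 1, 1, 1, 0, 0); (0, 1, 1, 1, 1, 0); (0, 0, 0, 0, 1, 0); (0, 0, 0, 1, 0, 0); (1, 0, 0, 0, 0, 0); (0, 0, 2, 0, 0, 0))


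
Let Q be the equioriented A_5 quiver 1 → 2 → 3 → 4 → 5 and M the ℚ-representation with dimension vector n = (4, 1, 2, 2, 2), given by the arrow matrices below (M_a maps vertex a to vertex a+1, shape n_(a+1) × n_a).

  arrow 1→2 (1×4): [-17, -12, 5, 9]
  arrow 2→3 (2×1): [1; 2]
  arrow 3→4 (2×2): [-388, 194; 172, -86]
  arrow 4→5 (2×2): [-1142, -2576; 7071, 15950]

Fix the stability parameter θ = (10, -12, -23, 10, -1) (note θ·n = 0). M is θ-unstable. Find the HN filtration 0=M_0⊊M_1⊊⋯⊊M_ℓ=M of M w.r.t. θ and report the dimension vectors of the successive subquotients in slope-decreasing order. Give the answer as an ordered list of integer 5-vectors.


Via rank(M_{q-1}∘⋯∘M_p): M ≅ I[1,1]^3, I[1,3], I[3,5], I[4,5].
μ_θ-semistable layers: μ^(1)=10; μ^(2)=9/2; μ^(3)=-25/3; μ^(4)=-23

((3, 0, 0, 0, 0); (0, 0, 0, 2, 2); (1, 1, 1, 0, 0); (0, 0, 1, 0, 0))


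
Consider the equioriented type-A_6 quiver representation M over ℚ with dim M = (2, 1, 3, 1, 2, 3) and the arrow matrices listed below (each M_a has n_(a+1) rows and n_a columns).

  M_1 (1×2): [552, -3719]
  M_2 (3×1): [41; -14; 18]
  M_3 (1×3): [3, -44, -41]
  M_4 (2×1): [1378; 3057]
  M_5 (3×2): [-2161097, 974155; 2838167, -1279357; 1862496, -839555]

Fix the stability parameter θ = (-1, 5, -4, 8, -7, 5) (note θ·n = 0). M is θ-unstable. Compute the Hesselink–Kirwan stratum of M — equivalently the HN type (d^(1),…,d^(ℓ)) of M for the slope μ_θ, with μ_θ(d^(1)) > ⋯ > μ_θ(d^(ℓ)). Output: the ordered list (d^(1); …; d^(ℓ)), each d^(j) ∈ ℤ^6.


Via rank(M_{q-1}∘⋯∘M_p): M ≅ I[1,1], I[1,6], I[3,3]^2, I[5,6], I[6,6].
μ_θ-semistable layers: μ^(1)=5; μ^(2)=1/2; μ^(3)=-1; μ^(4)=-4; μ^(5)=-7

((0, 0, 0, 0, 0, 3); (0, 1, 1, 1, 1, 0); (2, 0, 0, 0, 0, 0); (0, 0, 2, 0, 0, 0); (0, 0, 0, 0, 1, 0))


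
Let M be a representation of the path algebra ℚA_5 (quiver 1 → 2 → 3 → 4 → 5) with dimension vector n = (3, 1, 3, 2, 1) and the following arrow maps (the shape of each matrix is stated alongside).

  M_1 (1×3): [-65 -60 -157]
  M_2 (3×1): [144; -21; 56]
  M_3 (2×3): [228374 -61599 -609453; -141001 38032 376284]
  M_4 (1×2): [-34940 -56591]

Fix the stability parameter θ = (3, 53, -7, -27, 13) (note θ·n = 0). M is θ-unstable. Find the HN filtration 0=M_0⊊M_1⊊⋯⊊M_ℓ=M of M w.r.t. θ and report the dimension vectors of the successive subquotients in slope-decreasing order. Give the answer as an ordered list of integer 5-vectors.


Via rank(M_{q-1}∘⋯∘M_p): M ≅ I[1,1]^2, I[1,5], I[3,3], I[3,4].
μ_θ-semistable layers: μ^(1)=13; μ^(2)=19/3; μ^(3)=3; μ^(4)=-7; μ^(5)=-17

((0, 0, 0, 0, 1); (0, 1, 1, 1, 0); (3, 0, 0, 0, 0); (0, 0, 1, 0, 0); (0, 0, 1, 1, 0))


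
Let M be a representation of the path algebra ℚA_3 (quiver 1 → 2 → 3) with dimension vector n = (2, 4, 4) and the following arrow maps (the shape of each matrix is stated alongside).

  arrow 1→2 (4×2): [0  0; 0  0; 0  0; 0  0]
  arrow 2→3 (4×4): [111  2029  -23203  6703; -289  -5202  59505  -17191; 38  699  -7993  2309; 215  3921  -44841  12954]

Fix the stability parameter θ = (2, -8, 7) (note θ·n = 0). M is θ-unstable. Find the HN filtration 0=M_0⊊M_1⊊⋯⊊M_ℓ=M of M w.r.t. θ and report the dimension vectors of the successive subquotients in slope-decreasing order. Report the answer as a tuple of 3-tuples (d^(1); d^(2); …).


Via rank(M_{q-1}∘⋯∘M_p): M ≅ I[1,1]^2, I[2,3]^4.
μ_θ-semistable layers: μ^(1)=7; μ^(2)=2; μ^(3)=-8

((0, 0, 4); (2, 0, 0); (0, 4, 0))


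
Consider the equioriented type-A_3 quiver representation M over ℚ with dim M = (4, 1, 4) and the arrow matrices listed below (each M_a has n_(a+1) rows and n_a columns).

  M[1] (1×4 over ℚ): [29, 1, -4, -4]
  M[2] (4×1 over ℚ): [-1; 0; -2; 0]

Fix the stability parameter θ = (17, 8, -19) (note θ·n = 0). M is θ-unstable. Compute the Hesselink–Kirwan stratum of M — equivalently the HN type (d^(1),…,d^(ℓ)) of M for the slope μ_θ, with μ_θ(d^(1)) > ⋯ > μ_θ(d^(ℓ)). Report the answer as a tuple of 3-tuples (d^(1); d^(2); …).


Interval decomposition of M: I[1,1]^3, I[1,3], I[3,3]^3.
HN type (ℓ=3): μ^(1)=17; μ^(2)=2; μ^(3)=-19

((3, 0, 0); (1, 1, 1); (0, 0, 3))


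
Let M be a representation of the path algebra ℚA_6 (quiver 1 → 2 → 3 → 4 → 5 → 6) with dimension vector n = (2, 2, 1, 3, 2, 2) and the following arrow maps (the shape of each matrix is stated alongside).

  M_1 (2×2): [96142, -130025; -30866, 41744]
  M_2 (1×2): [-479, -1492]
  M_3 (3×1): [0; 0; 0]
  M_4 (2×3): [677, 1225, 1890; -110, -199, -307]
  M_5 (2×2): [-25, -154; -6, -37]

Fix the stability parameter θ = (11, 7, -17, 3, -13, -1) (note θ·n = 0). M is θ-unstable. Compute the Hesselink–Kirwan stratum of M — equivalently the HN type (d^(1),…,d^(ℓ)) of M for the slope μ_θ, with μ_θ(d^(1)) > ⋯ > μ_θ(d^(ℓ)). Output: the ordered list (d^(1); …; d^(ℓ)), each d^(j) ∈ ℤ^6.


Barcode: M ≅ I[1,2], I[1,3], I[4,4], I[4,6]^2. HN layers by μ_θ (5 steps, strictly decreasing):
  μ^(1)=9; μ^(2)=3; μ^(3)=1/3; μ^(4)=-1; μ^(5)=-5

((1, 1, 0, 0, 0, 0); (0, 0, 0, 1, 0, 0); (1, 1, 1, 0, 0, 0); (0, 0, 0, 0, 0, 2); (0, 0, 0, 2, 2, 0))


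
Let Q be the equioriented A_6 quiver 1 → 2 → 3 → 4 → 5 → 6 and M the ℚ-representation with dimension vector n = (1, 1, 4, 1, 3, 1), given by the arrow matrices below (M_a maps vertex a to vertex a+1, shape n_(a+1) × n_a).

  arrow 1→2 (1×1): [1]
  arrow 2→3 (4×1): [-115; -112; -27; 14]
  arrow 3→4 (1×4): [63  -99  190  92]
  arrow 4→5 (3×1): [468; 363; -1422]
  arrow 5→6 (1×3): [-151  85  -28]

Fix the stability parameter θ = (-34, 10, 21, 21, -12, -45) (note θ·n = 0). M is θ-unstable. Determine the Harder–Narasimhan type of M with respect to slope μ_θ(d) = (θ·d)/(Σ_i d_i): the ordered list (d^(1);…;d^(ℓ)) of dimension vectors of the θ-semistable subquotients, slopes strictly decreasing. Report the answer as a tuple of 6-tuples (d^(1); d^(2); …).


Barcode: M ≅ I[1,6], I[3,3]^3, I[5,5]^2. HN layers by μ_θ (4 steps, strictly decreasing):
  μ^(1)=21; μ^(2)=-1; μ^(3)=-12; μ^(4)=-34

((0, 0, 3, 0, 0, 0); (0, 1, 1, 1, 1, 1); (0, 0, 0, 0, 2, 0); (1, 0, 0, 0, 0, 0))


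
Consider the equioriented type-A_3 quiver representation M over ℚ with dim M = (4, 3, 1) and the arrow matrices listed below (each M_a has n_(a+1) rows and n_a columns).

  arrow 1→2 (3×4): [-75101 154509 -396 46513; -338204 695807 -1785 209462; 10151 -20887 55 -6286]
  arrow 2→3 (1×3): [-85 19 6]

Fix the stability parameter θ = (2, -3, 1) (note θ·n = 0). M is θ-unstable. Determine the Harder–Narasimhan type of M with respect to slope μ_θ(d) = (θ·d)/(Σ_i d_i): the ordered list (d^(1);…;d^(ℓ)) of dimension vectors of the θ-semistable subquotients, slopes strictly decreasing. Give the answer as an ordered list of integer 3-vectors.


Barcode: M ≅ I[1,1], I[1,2]^2, I[1,3]. HN layers by μ_θ (3 steps, strictly decreasing):
  μ^(1)=2; μ^(2)=1; μ^(3)=-1/2

((1, 0, 0); (0, 0, 1); (3, 3, 0))


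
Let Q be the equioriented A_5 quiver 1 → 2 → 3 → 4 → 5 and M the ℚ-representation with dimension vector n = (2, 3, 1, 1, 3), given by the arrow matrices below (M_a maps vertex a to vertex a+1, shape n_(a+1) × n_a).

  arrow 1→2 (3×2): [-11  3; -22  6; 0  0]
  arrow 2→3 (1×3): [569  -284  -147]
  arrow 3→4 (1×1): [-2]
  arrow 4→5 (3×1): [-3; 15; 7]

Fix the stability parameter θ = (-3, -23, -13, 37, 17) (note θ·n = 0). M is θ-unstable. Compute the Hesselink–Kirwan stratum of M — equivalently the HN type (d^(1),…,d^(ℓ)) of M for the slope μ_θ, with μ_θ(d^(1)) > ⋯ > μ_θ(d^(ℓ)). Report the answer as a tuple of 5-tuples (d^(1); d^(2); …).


Barcode: M ≅ I[1,1], I[1,5], I[2,2]^2, I[5,5]^2. HN layers by μ_θ (5 steps, strictly decreasing):
  μ^(1)=27; μ^(2)=17; μ^(3)=-3; μ^(4)=-13; μ^(5)=-23

((0, 0, 0, 1, 1); (0, 0, 0, 0, 2); (1, 0, 0, 0, 0); (1, 1, 1, 0, 0); (0, 2, 0, 0, 0))


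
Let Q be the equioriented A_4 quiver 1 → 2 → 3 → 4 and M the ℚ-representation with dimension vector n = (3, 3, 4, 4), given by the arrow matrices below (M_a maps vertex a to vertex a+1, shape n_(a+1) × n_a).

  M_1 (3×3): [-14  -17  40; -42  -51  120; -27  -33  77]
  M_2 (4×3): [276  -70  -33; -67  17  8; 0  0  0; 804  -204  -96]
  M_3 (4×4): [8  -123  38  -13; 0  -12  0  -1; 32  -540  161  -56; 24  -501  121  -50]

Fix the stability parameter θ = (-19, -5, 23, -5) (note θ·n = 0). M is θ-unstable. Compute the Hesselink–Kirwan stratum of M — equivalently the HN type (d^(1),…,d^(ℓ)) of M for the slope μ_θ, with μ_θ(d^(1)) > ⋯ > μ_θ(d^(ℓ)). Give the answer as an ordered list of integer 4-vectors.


Via rank(M_{q-1}∘⋯∘M_p): M ≅ I[1,1], I[1,2], I[1,3], I[2,4], I[3,4]^2, I[4,4].
μ_θ-semistable layers: μ^(1)=23; μ^(2)=9; μ^(3)=-5; μ^(4)=-19

((0, 0, 1, 0); (0, 0, 3, 3); (0, 3, 0, 1); (3, 0, 0, 0))


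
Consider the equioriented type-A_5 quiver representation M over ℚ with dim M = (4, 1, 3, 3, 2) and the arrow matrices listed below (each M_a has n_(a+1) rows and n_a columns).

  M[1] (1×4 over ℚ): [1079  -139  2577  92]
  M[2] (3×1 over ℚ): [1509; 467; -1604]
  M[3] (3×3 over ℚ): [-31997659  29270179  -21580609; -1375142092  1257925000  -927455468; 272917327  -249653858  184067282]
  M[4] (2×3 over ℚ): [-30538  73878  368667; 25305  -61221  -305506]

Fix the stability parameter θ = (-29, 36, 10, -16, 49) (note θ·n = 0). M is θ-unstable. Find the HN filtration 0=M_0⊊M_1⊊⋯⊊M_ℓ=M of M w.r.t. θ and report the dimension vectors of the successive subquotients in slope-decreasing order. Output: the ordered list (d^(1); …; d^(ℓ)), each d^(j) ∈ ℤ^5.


Interval decomposition of M: I[1,1]^3, I[1,5], I[3,4], I[3,5].
HN type (ℓ=4): μ^(1)=49; μ^(2)=10; μ^(3)=-3; μ^(4)=-29

((0, 0, 0, 0, 2); (0, 1, 1, 1, 0); (0, 0, 2, 2, 0); (4, 0, 0, 0, 0))


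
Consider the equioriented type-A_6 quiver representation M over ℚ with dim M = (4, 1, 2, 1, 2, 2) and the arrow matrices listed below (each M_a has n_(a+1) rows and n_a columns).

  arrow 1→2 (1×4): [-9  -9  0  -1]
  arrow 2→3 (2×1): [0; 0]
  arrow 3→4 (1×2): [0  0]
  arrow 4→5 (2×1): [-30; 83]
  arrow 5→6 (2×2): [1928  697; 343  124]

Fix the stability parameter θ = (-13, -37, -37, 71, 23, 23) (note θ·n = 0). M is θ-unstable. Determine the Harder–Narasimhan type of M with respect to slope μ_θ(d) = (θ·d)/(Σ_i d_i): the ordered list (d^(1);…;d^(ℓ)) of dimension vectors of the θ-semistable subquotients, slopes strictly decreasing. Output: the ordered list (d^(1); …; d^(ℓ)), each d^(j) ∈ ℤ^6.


Interval decomposition of M: I[1,1]^3, I[1,2], I[3,3]^2, I[4,6], I[5,6].
HN type (ℓ=5): μ^(1)=39; μ^(2)=23; μ^(3)=-13; μ^(4)=-25; μ^(5)=-37

((0, 0, 0, 1, 1, 1); (0, 0, 0, 0, 1, 1); (3, 0, 0, 0, 0, 0); (1, 1, 0, 0, 0, 0); (0, 0, 2, 0, 0, 0))


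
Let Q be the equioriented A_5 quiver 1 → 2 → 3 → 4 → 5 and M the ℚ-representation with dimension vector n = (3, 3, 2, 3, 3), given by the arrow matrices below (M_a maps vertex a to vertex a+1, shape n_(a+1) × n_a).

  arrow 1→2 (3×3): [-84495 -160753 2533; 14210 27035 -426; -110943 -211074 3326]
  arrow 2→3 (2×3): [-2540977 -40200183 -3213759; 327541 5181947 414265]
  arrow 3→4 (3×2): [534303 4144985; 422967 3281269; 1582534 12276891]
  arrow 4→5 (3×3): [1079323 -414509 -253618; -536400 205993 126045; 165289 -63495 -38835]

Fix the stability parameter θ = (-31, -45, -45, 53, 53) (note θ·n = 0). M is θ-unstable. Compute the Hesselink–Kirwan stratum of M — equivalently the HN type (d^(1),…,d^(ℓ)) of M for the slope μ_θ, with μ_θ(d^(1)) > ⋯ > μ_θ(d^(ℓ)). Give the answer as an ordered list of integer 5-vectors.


Interval decomposition of M: I[1,2], I[1,5]^2, I[4,5].
HN type (ℓ=3): μ^(1)=53; μ^(2)=-38; μ^(3)=-121/3

((0, 0, 0, 3, 3); (1, 1, 0, 0, 0); (2, 2, 2, 0, 0))


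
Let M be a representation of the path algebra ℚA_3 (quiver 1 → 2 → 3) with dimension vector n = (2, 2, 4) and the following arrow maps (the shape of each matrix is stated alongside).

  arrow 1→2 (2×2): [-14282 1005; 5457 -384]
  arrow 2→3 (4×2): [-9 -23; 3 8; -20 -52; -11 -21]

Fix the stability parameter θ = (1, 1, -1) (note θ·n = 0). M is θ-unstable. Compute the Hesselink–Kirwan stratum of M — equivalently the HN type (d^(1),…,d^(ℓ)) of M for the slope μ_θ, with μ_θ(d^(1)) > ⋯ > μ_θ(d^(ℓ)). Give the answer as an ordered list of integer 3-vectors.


Via rank(M_{q-1}∘⋯∘M_p): M ≅ I[1,3]^2, I[3,3]^2.
μ_θ-semistable layers: μ^(1)=1/3; μ^(2)=-1

((2, 2, 2); (0, 0, 2))


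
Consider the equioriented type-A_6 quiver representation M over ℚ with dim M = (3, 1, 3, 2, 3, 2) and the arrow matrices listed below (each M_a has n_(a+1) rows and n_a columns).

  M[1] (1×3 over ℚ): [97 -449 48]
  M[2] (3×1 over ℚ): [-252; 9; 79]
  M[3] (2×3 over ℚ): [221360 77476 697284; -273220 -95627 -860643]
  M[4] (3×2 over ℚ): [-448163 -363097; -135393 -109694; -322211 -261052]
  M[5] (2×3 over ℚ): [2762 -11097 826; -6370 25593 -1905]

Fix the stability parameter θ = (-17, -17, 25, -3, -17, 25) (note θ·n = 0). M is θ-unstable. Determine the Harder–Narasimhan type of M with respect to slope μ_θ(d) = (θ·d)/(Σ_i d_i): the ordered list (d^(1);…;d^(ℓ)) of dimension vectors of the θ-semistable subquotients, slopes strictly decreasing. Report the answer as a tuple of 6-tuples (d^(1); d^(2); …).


Interval decomposition of M: I[1,1]^2, I[1,3], I[3,3], I[3,5], I[4,6], I[5,6].
HN type (ℓ=4): μ^(1)=25; μ^(2)=5/3; μ^(3)=-10; μ^(4)=-17

((0, 0, 2, 0, 0, 2); (0, 0, 1, 1, 1, 0); (0, 0, 0, 1, 1, 0); (3, 1, 0, 0, 1, 0))


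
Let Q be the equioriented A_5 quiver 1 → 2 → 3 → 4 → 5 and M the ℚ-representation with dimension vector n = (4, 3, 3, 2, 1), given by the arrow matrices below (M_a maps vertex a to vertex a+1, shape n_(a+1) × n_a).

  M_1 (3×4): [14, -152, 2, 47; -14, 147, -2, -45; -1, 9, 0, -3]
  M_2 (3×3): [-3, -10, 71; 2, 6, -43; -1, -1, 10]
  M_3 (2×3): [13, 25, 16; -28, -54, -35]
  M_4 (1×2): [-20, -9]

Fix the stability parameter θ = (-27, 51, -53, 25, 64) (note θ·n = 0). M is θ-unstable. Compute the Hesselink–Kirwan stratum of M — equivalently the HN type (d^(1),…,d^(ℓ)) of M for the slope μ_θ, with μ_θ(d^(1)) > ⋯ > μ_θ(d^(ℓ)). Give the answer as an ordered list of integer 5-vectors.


Via rank(M_{q-1}∘⋯∘M_p): M ≅ I[1,1], I[1,3], I[1,4], I[1,5].
μ_θ-semistable layers: μ^(1)=64; μ^(2)=25; μ^(3)=-1; μ^(4)=-27

((0, 0, 0, 0, 1); (0, 0, 0, 2, 0); (0, 3, 3, 0, 0); (4, 0, 0, 0, 0))


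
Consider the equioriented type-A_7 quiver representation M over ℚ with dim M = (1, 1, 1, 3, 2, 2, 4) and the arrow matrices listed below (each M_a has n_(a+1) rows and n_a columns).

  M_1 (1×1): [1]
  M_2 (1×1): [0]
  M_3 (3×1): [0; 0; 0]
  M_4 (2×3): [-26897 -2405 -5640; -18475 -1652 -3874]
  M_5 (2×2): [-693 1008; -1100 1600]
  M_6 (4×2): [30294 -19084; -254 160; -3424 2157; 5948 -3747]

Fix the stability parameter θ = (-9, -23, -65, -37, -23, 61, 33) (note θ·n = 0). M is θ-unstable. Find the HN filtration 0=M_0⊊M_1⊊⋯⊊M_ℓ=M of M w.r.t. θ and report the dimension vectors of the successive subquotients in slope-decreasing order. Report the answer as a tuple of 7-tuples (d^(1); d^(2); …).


Barcode: M ≅ I[1,2], I[3,3], I[4,4], I[4,5], I[4,7], I[6,7], I[7,7]^2. HN layers by μ_θ (6 steps, strictly decreasing):
  μ^(1)=47; μ^(2)=33; μ^(3)=-16; μ^(4)=-23; μ^(5)=-37; μ^(6)=-65

((0, 0, 0, 0, 0, 2, 2); (0, 0, 0, 0, 0, 0, 2); (1, 1, 0, 0, 0, 0, 0); (0, 0, 0, 0, 2, 0, 0); (0, 0, 0, 3, 0, 0, 0); (0, 0, 1, 0, 0, 0, 0))


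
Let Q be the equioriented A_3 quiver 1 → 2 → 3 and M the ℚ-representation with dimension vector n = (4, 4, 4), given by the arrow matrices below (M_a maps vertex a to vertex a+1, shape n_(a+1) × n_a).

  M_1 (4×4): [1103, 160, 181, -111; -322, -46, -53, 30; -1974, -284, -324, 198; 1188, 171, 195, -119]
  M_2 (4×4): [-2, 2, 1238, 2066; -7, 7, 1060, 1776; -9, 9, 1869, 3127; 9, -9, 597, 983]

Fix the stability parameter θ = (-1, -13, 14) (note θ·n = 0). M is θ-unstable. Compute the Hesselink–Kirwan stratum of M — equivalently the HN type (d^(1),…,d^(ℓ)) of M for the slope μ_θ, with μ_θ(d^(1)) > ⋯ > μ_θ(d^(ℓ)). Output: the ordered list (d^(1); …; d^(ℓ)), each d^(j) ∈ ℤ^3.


Via rank(M_{q-1}∘⋯∘M_p): M ≅ I[1,1], I[1,2], I[1,3]^2, I[2,2], I[3,3]^2.
μ_θ-semistable layers: μ^(1)=14; μ^(2)=-1; μ^(3)=-7; μ^(4)=-13

((0, 0, 4); (1, 0, 0); (3, 3, 0); (0, 1, 0))
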